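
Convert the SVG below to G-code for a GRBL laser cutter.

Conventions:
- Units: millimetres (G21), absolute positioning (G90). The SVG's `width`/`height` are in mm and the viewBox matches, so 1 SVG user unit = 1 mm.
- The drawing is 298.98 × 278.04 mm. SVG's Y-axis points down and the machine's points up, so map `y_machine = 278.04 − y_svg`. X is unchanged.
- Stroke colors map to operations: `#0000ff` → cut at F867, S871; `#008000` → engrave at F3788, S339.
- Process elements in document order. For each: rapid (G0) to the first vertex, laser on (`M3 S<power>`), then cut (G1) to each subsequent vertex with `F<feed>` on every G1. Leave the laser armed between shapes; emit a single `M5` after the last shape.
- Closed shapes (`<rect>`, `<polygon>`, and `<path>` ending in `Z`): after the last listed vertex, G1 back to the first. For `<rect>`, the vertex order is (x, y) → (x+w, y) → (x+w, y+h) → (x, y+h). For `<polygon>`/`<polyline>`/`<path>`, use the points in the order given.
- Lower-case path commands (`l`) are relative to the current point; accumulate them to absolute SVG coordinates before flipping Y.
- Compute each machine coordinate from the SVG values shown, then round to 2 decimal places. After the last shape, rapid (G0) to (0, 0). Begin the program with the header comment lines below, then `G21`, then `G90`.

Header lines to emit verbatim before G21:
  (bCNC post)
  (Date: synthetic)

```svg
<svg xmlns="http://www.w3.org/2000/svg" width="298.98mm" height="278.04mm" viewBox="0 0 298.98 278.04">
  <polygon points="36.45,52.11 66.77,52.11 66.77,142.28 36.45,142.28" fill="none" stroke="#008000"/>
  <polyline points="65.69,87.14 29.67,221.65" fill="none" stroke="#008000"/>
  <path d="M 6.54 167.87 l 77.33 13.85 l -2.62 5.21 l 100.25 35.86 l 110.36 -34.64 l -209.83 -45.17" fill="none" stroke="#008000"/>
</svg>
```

Since the viewBox matches the mm dimensions, user units are millimetres directly. The only transform is the Y-flip y_m = 278.04 − y_svg.

Shape 1 is a rectangle drawn with `<polygon>`. Its stroke #008000 means engrave at S339, F3788. After flipping Y the toolpath is (36.45,225.93) → (66.77,225.93) → (66.77,135.76) → (36.45,135.76) → (36.45,225.93), returning to the start.

Shape 2 is a line segment drawn with `<polyline>`. Its stroke #008000 means engrave at S339, F3788. After flipping Y the toolpath is (65.69,190.90) → (29.67,56.39).

Shape 3 is a open polyline drawn with `<path>`. Its stroke #008000 means engrave at S339, F3788. After flipping Y the toolpath is (6.54,110.17) → (83.87,96.32) → (81.25,91.11) → (181.50,55.25) → (291.86,89.89) → (82.03,135.06).

(bCNC post)
(Date: synthetic)
G21
G90
G0 X36.45 Y225.93
M3 S339
G1 X66.77 Y225.93 F3788
G1 X66.77 Y135.76 F3788
G1 X36.45 Y135.76 F3788
G1 X36.45 Y225.93 F3788
G0 X65.69 Y190.90
M3 S339
G1 X29.67 Y56.39 F3788
G0 X6.54 Y110.17
M3 S339
G1 X83.87 Y96.32 F3788
G1 X81.25 Y91.11 F3788
G1 X181.50 Y55.25 F3788
G1 X291.86 Y89.89 F3788
G1 X82.03 Y135.06 F3788
M5
G0 X0.00 Y0.00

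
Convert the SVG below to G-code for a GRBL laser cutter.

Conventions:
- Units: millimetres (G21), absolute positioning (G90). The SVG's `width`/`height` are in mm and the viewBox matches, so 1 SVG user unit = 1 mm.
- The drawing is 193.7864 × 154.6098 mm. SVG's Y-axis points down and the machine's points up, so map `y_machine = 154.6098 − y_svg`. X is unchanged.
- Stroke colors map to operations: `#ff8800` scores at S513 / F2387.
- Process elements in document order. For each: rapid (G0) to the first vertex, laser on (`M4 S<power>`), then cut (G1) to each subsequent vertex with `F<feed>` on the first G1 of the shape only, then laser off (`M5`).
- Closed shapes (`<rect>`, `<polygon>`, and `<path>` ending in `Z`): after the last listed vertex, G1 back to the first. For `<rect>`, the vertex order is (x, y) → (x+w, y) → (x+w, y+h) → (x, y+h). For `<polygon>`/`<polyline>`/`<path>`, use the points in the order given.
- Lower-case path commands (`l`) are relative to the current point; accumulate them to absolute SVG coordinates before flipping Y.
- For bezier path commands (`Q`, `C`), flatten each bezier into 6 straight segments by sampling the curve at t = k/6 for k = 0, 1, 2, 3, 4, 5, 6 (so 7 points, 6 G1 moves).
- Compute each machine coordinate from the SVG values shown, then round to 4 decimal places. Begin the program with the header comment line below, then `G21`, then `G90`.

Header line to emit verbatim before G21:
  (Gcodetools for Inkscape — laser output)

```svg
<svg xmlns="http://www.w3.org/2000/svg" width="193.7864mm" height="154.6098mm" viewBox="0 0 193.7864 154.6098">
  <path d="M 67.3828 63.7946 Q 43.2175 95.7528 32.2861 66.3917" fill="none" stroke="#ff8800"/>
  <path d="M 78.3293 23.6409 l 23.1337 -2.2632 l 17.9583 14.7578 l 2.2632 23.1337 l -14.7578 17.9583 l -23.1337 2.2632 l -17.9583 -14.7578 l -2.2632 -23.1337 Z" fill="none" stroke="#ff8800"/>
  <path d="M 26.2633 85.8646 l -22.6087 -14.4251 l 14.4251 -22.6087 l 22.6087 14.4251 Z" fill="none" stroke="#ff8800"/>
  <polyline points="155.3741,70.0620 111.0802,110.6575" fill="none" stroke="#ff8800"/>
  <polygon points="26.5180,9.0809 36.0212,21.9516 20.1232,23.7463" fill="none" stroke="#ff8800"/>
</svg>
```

(Gcodetools for Inkscape — laser output)
G21
G90
G0 X67.3828 Y90.8152
M4 S513
G1 X59.6953 Y81.8658 F2387
G1 X52.7430 Y76.3230
G1 X46.5260 Y74.1868
G1 X41.0441 Y75.4573
G1 X36.2975 Y80.1344
G1 X32.2861 Y88.2181
M5
G0 X78.3293 Y130.9689
M4 S513
G1 X101.4630 Y133.2321 F2387
G1 X119.4213 Y118.4743
G1 X121.6845 Y95.3406
G1 X106.9267 Y77.3823
G1 X83.7930 Y75.1191
G1 X65.8347 Y89.8769
G1 X63.5715 Y113.0106
G1 X78.3293 Y130.9689
M5
G0 X26.2633 Y68.7452
M4 S513
G1 X3.6546 Y83.1703 F2387
G1 X18.0797 Y105.7790
G1 X40.6884 Y91.3539
G1 X26.2633 Y68.7452
M5
G0 X155.3741 Y84.5478
M4 S513
G1 X111.0802 Y43.9523 F2387
M5
G0 X26.5180 Y145.5289
M4 S513
G1 X36.0212 Y132.6582 F2387
G1 X20.1232 Y130.8635
G1 X26.5180 Y145.5289
M5

1 u = 1 mm; y_m = 154.6098 − y.

[1] `<path>` quadratic bezier, #ff8800→score S513 F2387: (67.3828,90.8152) → (59.6953,81.8658) → (52.7430,76.3230) → (46.5260,74.1868) → (41.0441,75.4573) → (36.2975,80.1344) → (32.2861,88.2181)

[2] `<path>` regular polygon, #ff8800→score S513 F2387: (78.3293,130.9689) → (101.4630,133.2321) → (119.4213,118.4743) → (121.6845,95.3406) → (106.9267,77.3823) → (83.7930,75.1191) → (65.8347,89.8769) → (63.5715,113.0106) → (78.3293,130.9689) (closed)

[3] `<path>` regular polygon, #ff8800→score S513 F2387: (26.2633,68.7452) → (3.6546,83.1703) → (18.0797,105.7790) → (40.6884,91.3539) → (26.2633,68.7452) (closed)

[4] `<polyline>` line segment, #ff8800→score S513 F2387: (155.3741,84.5478) → (111.0802,43.9523)

[5] `<polygon>` regular polygon, #ff8800→score S513 F2387: (26.5180,145.5289) → (36.0212,132.6582) → (20.1232,130.8635) → (26.5180,145.5289) (closed)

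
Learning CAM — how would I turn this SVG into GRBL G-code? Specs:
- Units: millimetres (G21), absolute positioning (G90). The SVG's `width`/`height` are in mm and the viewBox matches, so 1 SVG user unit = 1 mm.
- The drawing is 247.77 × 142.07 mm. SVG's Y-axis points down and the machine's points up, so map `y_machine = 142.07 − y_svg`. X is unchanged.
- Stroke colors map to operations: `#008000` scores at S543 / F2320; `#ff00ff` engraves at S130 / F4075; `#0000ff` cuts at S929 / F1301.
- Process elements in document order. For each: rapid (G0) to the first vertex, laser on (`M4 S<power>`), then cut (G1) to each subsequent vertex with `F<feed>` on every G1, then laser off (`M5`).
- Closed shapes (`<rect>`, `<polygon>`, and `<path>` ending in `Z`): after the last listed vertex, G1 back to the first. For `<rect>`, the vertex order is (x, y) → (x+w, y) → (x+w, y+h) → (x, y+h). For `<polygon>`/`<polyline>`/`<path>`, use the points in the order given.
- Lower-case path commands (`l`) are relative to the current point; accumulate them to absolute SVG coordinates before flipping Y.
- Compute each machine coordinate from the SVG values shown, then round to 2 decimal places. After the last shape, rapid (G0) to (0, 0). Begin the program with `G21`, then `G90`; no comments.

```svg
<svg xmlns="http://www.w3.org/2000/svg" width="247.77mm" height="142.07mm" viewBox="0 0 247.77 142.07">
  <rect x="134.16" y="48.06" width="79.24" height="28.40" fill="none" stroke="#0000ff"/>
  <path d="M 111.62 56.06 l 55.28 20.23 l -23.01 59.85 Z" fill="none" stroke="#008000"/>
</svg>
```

viewBox `0 0 247.77 142.07` with mm width/height → 1 unit = 1 mm. Flip: y_m = 142.07 − y_svg.

**Shape 1** — `<rect>` rectangle, stroke `#0000ff` → cut (S929, F1301). Machine vertices: (134.16,94.01) → (213.40,94.01) → (213.40,65.61) → (134.16,65.61) → (134.16,94.01). Closed: final G1 returns to the first vertex.

**Shape 2** — `<path>` closed polygon, stroke `#008000` → score (S543, F2320). Machine vertices: (111.62,86.01) → (166.90,65.78) → (143.89,5.93) → (111.62,86.01). Closed: final G1 returns to the first vertex.

G21
G90
G0 X134.16 Y94.01
M4 S929
G1 X213.40 Y94.01 F1301
G1 X213.40 Y65.61 F1301
G1 X134.16 Y65.61 F1301
G1 X134.16 Y94.01 F1301
M5
G0 X111.62 Y86.01
M4 S543
G1 X166.90 Y65.78 F2320
G1 X143.89 Y5.93 F2320
G1 X111.62 Y86.01 F2320
M5
G0 X0.00 Y0.00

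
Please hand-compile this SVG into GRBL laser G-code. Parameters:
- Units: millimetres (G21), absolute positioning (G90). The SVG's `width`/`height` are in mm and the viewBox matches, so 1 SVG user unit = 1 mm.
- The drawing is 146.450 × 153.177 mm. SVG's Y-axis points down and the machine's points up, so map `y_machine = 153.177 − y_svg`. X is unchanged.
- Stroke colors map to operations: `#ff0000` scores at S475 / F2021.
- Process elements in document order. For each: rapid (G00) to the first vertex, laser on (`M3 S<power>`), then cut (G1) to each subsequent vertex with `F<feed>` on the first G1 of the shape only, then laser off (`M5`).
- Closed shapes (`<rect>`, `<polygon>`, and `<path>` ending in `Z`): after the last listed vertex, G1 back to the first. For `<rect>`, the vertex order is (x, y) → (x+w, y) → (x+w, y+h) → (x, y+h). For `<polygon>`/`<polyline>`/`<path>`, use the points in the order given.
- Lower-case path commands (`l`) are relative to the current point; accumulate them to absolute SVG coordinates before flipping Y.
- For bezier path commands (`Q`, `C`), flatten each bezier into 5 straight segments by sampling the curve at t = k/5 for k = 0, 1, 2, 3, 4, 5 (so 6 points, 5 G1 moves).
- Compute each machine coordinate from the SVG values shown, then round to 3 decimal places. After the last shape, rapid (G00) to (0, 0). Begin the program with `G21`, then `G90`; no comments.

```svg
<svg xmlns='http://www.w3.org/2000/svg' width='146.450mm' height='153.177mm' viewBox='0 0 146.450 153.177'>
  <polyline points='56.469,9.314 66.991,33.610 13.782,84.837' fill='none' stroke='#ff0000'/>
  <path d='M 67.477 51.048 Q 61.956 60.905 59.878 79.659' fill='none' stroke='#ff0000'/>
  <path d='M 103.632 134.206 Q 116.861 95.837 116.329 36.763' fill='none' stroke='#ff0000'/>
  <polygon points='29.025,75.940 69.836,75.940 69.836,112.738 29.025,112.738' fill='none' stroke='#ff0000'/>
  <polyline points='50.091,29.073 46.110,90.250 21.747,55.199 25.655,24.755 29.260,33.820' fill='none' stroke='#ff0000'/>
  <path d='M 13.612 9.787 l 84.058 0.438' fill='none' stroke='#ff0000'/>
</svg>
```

Since the viewBox matches the mm dimensions, user units are millimetres directly. The only transform is the Y-flip y_m = 153.177 − y_svg.

Shape 1 is a open polyline drawn with `<polyline>`. Its stroke #ff0000 means score at S475, F2021. After flipping Y the toolpath is (56.469,143.863) → (66.991,119.567) → (13.782,68.340).

Shape 2 is a quadratic bezier drawn with `<path>`. Its stroke #ff0000 means score at S475, F2021. After flipping Y the toolpath is (67.477,102.129) → (65.406,97.830) → (63.611,92.820) → (62.091,87.098) → (60.847,80.664) → (59.878,73.518).

Shape 3 is a quadratic bezier drawn with `<path>`. Its stroke #ff0000 means score at S475, F2021. After flipping Y the toolpath is (103.632,18.971) → (108.373,35.147) → (112.013,52.979) → (114.553,72.468) → (115.991,93.613) → (116.329,116.414).

Shape 4 is a rectangle drawn with `<polygon>`. Its stroke #ff0000 means score at S475, F2021. After flipping Y the toolpath is (29.025,77.237) → (69.836,77.237) → (69.836,40.439) → (29.025,40.439) → (29.025,77.237), returning to the start.

Shape 5 is a open polyline drawn with `<polyline>`. Its stroke #ff0000 means score at S475, F2021. After flipping Y the toolpath is (50.091,124.104) → (46.110,62.927) → (21.747,97.978) → (25.655,128.422) → (29.260,119.357).

Shape 6 is a line segment drawn with `<path>`. Its stroke #ff0000 means score at S475, F2021. After flipping Y the toolpath is (13.612,143.390) → (97.670,142.952).

G21
G90
G00 X56.469 Y143.863
M3 S475
G1 X66.991 Y119.567 F2021
G1 X13.782 Y68.340
M5
G00 X67.477 Y102.129
M3 S475
G1 X65.406 Y97.830 F2021
G1 X63.611 Y92.820
G1 X62.091 Y87.098
G1 X60.847 Y80.664
G1 X59.878 Y73.518
M5
G00 X103.632 Y18.971
M3 S475
G1 X108.373 Y35.147 F2021
G1 X112.013 Y52.979
G1 X114.553 Y72.468
G1 X115.991 Y93.613
G1 X116.329 Y116.414
M5
G00 X29.025 Y77.237
M3 S475
G1 X69.836 Y77.237 F2021
G1 X69.836 Y40.439
G1 X29.025 Y40.439
G1 X29.025 Y77.237
M5
G00 X50.091 Y124.104
M3 S475
G1 X46.110 Y62.927 F2021
G1 X21.747 Y97.978
G1 X25.655 Y128.422
G1 X29.260 Y119.357
M5
G00 X13.612 Y143.390
M3 S475
G1 X97.670 Y142.952 F2021
M5
G00 X0.000 Y0.000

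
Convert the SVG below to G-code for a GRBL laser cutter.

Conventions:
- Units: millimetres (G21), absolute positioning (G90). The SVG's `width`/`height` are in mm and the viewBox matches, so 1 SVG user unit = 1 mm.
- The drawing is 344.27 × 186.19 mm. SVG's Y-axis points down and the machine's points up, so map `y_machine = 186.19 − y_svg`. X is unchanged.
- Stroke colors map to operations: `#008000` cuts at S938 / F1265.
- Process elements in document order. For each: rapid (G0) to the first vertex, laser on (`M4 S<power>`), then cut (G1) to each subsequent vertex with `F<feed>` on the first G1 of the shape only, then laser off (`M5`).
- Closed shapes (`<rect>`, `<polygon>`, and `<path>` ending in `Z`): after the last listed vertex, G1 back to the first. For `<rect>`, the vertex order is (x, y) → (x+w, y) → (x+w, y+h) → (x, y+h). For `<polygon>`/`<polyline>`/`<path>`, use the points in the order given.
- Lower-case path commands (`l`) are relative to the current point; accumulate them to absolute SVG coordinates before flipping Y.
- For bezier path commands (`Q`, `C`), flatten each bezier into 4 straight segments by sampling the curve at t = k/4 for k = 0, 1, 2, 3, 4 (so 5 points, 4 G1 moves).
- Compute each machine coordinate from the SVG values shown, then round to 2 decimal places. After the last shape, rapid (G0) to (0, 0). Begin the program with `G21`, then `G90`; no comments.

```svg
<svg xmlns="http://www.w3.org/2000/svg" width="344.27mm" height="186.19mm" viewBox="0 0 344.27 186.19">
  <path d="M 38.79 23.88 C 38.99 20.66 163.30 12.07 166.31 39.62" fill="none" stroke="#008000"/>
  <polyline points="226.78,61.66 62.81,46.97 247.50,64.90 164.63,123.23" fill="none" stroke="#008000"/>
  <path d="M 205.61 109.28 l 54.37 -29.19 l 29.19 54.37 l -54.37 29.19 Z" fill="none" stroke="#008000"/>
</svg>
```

1 u = 1 mm; y_m = 186.19 − y.

[1] `<path>` cubic bezier, #008000→cut S938 F1265: (38.79,162.31) → (58.38,165.08) → (101.50,165.98) → (145.14,161.10) → (166.31,146.57)

[2] `<polyline>` open polyline, #008000→cut S938 F1265: (226.78,124.53) → (62.81,139.22) → (247.50,121.29) → (164.63,62.96)

[3] `<path>` regular polygon, #008000→cut S938 F1265: (205.61,76.91) → (259.98,106.10) → (289.17,51.73) → (234.80,22.54) → (205.61,76.91) (closed)

G21
G90
G0 X38.79 Y162.31
M4 S938
G1 X58.38 Y165.08 F1265
G1 X101.50 Y165.98
G1 X145.14 Y161.10
G1 X166.31 Y146.57
M5
G0 X226.78 Y124.53
M4 S938
G1 X62.81 Y139.22 F1265
G1 X247.50 Y121.29
G1 X164.63 Y62.96
M5
G0 X205.61 Y76.91
M4 S938
G1 X259.98 Y106.10 F1265
G1 X289.17 Y51.73
G1 X234.80 Y22.54
G1 X205.61 Y76.91
M5
G0 X0.00 Y0.00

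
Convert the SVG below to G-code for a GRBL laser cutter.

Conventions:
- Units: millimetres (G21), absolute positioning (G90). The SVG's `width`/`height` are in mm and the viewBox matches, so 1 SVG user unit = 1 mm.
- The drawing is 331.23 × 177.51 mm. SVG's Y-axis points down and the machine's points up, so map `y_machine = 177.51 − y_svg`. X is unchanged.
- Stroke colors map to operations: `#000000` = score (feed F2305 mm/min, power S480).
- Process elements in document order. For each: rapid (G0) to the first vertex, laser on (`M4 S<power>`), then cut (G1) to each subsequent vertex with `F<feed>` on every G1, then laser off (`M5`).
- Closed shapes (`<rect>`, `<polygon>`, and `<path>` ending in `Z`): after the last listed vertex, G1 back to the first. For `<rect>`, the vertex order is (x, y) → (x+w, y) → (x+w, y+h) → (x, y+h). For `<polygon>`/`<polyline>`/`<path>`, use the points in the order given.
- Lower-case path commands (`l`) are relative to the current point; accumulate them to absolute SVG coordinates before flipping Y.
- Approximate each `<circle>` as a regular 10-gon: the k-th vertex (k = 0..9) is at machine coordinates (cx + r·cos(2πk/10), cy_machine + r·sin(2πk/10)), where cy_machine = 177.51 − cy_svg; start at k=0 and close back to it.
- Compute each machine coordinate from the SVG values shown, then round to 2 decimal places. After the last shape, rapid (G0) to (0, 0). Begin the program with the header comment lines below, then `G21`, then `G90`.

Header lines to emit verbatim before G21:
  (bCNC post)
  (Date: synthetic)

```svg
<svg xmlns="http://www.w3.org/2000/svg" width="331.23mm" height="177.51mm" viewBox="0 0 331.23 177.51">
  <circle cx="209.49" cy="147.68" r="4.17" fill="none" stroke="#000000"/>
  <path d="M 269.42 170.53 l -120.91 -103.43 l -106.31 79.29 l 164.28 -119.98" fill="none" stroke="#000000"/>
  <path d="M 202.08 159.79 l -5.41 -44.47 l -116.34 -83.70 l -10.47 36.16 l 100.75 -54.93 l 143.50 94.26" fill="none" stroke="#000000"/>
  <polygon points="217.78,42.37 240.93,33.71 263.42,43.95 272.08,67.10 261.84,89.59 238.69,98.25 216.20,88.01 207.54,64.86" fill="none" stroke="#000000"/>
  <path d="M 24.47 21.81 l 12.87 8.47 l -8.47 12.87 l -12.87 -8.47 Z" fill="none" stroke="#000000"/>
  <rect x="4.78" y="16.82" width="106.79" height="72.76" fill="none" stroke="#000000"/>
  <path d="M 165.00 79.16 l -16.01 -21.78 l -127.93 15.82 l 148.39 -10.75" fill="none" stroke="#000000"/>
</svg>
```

1 u = 1 mm; y_m = 177.51 − y.

[1] `<circle>` circle, #000000→score S480 F2305: (213.66,29.83) → (212.86,32.28) → (210.78,33.80) → (208.20,33.80) → (206.12,32.28) → (205.32,29.83) → (206.12,27.38) → (208.20,25.86) → (210.78,25.86) → (212.86,27.38) → (213.66,29.83) (closed)

[2] `<path>` open polyline, #000000→score S480 F2305: (269.42,6.98) → (148.51,110.41) → (42.20,31.12) → (206.48,151.10)

[3] `<path>` open polyline, #000000→score S480 F2305: (202.08,17.72) → (196.67,62.19) → (80.33,145.89) → (69.86,109.73) → (170.61,164.66) → (314.11,70.40)

[4] `<polygon>` regular polygon, #000000→score S480 F2305: (217.78,135.14) → (240.93,143.80) → (263.42,133.56) → (272.08,110.41) → (261.84,87.92) → (238.69,79.26) → (216.20,89.50) → (207.54,112.65) → (217.78,135.14) (closed)

[5] `<path>` regular polygon, #000000→score S480 F2305: (24.47,155.70) → (37.34,147.23) → (28.87,134.36) → (16.00,142.83) → (24.47,155.70) (closed)

[6] `<rect>` rectangle, #000000→score S480 F2305: (4.78,160.69) → (111.57,160.69) → (111.57,87.93) → (4.78,87.93) → (4.78,160.69) (closed)

[7] `<path>` open polyline, #000000→score S480 F2305: (165.00,98.35) → (148.99,120.13) → (21.06,104.31) → (169.45,115.06)

(bCNC post)
(Date: synthetic)
G21
G90
G0 X213.66 Y29.83
M4 S480
G1 X212.86 Y32.28 F2305
G1 X210.78 Y33.80 F2305
G1 X208.20 Y33.80 F2305
G1 X206.12 Y32.28 F2305
G1 X205.32 Y29.83 F2305
G1 X206.12 Y27.38 F2305
G1 X208.20 Y25.86 F2305
G1 X210.78 Y25.86 F2305
G1 X212.86 Y27.38 F2305
G1 X213.66 Y29.83 F2305
M5
G0 X269.42 Y6.98
M4 S480
G1 X148.51 Y110.41 F2305
G1 X42.20 Y31.12 F2305
G1 X206.48 Y151.10 F2305
M5
G0 X202.08 Y17.72
M4 S480
G1 X196.67 Y62.19 F2305
G1 X80.33 Y145.89 F2305
G1 X69.86 Y109.73 F2305
G1 X170.61 Y164.66 F2305
G1 X314.11 Y70.40 F2305
M5
G0 X217.78 Y135.14
M4 S480
G1 X240.93 Y143.80 F2305
G1 X263.42 Y133.56 F2305
G1 X272.08 Y110.41 F2305
G1 X261.84 Y87.92 F2305
G1 X238.69 Y79.26 F2305
G1 X216.20 Y89.50 F2305
G1 X207.54 Y112.65 F2305
G1 X217.78 Y135.14 F2305
M5
G0 X24.47 Y155.70
M4 S480
G1 X37.34 Y147.23 F2305
G1 X28.87 Y134.36 F2305
G1 X16.00 Y142.83 F2305
G1 X24.47 Y155.70 F2305
M5
G0 X4.78 Y160.69
M4 S480
G1 X111.57 Y160.69 F2305
G1 X111.57 Y87.93 F2305
G1 X4.78 Y87.93 F2305
G1 X4.78 Y160.69 F2305
M5
G0 X165.00 Y98.35
M4 S480
G1 X148.99 Y120.13 F2305
G1 X21.06 Y104.31 F2305
G1 X169.45 Y115.06 F2305
M5
G0 X0.00 Y0.00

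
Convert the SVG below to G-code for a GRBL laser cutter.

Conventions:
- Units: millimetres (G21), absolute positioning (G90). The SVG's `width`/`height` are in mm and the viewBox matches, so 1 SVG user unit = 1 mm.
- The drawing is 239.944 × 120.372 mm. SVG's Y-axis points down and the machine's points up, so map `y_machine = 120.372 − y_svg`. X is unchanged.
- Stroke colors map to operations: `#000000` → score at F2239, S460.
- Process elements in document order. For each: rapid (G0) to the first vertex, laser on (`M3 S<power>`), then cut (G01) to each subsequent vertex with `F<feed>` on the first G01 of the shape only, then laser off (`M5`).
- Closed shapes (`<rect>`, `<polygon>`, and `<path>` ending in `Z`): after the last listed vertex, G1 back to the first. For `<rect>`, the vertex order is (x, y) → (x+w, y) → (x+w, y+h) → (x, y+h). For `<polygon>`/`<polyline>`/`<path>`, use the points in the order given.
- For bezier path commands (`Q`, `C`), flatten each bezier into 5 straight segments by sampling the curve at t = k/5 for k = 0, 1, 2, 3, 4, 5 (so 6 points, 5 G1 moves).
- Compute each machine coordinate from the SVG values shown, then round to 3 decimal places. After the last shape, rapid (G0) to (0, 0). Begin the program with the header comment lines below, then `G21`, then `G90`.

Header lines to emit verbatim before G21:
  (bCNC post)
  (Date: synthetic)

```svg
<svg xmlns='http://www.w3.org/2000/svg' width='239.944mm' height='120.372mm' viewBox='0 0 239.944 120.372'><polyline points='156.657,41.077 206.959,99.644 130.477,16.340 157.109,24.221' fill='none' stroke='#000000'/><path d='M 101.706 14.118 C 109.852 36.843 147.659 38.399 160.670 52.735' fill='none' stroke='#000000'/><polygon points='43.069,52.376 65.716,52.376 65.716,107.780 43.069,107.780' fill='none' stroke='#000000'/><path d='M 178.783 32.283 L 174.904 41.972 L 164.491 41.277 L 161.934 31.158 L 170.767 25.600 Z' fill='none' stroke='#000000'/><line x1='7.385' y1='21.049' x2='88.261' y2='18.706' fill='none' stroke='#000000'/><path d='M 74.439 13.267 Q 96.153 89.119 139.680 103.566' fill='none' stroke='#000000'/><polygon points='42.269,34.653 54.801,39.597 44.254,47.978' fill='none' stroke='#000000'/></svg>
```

(bCNC post)
(Date: synthetic)
G21
G90
G0 X156.657 Y79.295
M3 S460
G01 X206.959 Y20.728 F2239
G01 X130.477 Y104.032
G01 X157.109 Y96.151
M5
G0 X101.706 Y106.254
M3 S460
G01 X109.717 Y94.888 F2239
G01 X122.233 Y86.972
G01 X136.640 Y80.879
G01 X150.324 Y74.977
G01 X160.670 Y67.637
M5
G0 X43.069 Y67.996
M3 S460
G01 X65.716 Y67.996 F2239
G01 X65.716 Y12.592
G01 X43.069 Y12.592
G01 X43.069 Y67.996
M5
G0 X178.783 Y88.089
M3 S460
G01 X174.904 Y78.400 F2239
G01 X164.491 Y79.095
G01 X161.934 Y89.214
G01 X170.767 Y94.772
G01 X178.783 Y88.089
M5
G0 X7.385 Y99.323
M3 S460
G01 X88.261 Y101.666 F2239
M5
G0 X74.439 Y107.105
M3 S460
G01 X83.997 Y79.220 F2239
G01 X95.300 Y56.248
G01 X108.348 Y38.188
G01 X123.142 Y25.041
G01 X139.680 Y16.806
M5
G0 X42.269 Y85.719
M3 S460
G01 X54.801 Y80.775 F2239
G01 X44.254 Y72.394
G01 X42.269 Y85.719
M5
G0 X0.000 Y0.000

1 u = 1 mm; y_m = 120.372 − y.

[1] `<polyline>` open polyline, #000000→score S460 F2239: (156.657,79.295) → (206.959,20.728) → (130.477,104.032) → (157.109,96.151)

[2] `<path>` cubic bezier, #000000→score S460 F2239: (101.706,106.254) → (109.717,94.888) → (122.233,86.972) → (136.640,80.879) → (150.324,74.977) → (160.670,67.637)

[3] `<polygon>` rectangle, #000000→score S460 F2239: (43.069,67.996) → (65.716,67.996) → (65.716,12.592) → (43.069,12.592) → (43.069,67.996) (closed)

[4] `<path>` regular polygon, #000000→score S460 F2239: (178.783,88.089) → (174.904,78.400) → (164.491,79.095) → (161.934,89.214) → (170.767,94.772) → (178.783,88.089) (closed)

[5] `<line>` line segment, #000000→score S460 F2239: (7.385,99.323) → (88.261,101.666)

[6] `<path>` quadratic bezier, #000000→score S460 F2239: (74.439,107.105) → (83.997,79.220) → (95.300,56.248) → (108.348,38.188) → (123.142,25.041) → (139.680,16.806)

[7] `<polygon>` regular polygon, #000000→score S460 F2239: (42.269,85.719) → (54.801,80.775) → (44.254,72.394) → (42.269,85.719) (closed)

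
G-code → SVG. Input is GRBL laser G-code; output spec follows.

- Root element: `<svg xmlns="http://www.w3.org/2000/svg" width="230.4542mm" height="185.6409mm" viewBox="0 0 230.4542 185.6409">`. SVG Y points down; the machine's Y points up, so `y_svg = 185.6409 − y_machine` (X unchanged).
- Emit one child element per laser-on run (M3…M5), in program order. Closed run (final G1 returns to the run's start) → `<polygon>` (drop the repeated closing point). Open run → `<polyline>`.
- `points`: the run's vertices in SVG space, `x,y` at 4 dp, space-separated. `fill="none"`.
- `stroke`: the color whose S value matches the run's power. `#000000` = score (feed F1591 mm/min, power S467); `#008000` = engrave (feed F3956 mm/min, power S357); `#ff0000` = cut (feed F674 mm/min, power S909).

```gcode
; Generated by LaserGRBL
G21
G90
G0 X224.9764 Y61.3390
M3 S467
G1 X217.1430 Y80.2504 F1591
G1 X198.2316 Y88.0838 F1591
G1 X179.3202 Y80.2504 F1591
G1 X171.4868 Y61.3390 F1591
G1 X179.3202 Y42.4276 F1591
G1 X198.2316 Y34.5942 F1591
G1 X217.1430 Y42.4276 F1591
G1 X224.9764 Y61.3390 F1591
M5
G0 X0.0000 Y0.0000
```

y_svg = 185.6409 − y_m. Every run uses S467, so all elements get stroke `#000000` (score).

[1] closed run; points: 224.9764,124.3019 217.1430,105.3905 198.2316,97.5571 179.3202,105.3905 171.4868,124.3019 179.3202,143.2133 198.2316,151.0467 217.1430,143.2133

<svg xmlns="http://www.w3.org/2000/svg" width="230.4542mm" height="185.6409mm" viewBox="0 0 230.4542 185.6409">
  <polygon points="224.9764,124.3019 217.1430,105.3905 198.2316,97.5571 179.3202,105.3905 171.4868,124.3019 179.3202,143.2133 198.2316,151.0467 217.1430,143.2133" fill="none" stroke="#000000"/>
</svg>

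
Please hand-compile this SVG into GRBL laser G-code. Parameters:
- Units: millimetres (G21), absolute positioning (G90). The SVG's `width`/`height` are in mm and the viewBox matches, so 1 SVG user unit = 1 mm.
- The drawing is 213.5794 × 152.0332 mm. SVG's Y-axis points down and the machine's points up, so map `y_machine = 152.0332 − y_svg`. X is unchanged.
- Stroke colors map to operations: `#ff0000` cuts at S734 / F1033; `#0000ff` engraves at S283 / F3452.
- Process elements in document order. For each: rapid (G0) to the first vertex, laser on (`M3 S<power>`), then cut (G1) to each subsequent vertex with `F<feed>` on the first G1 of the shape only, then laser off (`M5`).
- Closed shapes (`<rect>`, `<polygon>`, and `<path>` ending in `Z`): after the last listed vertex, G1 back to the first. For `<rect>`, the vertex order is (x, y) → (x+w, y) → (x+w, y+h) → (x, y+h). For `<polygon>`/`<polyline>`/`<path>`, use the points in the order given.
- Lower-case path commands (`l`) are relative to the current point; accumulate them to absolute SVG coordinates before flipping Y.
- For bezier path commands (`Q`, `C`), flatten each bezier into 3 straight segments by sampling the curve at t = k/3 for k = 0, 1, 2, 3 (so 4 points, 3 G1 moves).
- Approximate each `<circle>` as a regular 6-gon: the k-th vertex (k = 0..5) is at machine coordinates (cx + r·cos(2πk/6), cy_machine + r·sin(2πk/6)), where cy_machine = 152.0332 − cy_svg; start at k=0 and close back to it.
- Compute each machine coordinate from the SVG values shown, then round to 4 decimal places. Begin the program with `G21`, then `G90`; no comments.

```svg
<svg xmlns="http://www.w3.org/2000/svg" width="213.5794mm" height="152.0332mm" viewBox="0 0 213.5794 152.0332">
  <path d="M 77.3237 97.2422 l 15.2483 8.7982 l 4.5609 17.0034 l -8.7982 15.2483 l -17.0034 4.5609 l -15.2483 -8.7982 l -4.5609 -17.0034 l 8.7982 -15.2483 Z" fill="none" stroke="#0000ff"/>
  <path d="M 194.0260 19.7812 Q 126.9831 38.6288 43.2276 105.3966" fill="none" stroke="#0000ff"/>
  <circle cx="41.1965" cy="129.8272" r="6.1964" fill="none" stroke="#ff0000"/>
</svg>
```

viewBox `0 0 213.5794 152.0332` with mm width/height → 1 unit = 1 mm. Flip: y_m = 152.0332 − y_svg.

**Shape 1** — `<path>` regular polygon, stroke `#0000ff` → engrave (S283, F3452). Machine vertices: (77.3237,54.7910) → (92.5720,45.9928) → (97.1329,28.9894) → (88.3347,13.7411) → (71.3313,9.1802) → (56.0830,17.9784) → (51.5221,34.9818) → (60.3203,50.2301) → (77.3237,54.7910). Closed: final G1 returns to the first vertex.

**Shape 2** — `<path>` quadratic bezier, stroke `#0000ff` → engrave (S283, F3452). Control points (SVG): P0=(194.0260,19.7812), P1=(126.9831,38.6288), P2=(43.2276,105.3966); sampled at t=k/3. Machine vertices: (194.0260,132.2520) → (147.4738,114.3625) → (97.2076,85.8240) → (43.2276,46.6366). Open path.

**Shape 3** — `<circle>` circle, stroke `#ff0000` → cut (S734, F1033). Machine vertices: (47.3929,22.2060) → (44.2947,27.5722) → (38.0983,27.5722) → (35.0001,22.2060) → (38.0983,16.8398) → (44.2947,16.8398) → (47.3929,22.2060). Closed: final G1 returns to the first vertex.

G21
G90
G0 X77.3237 Y54.7910
M3 S283
G1 X92.5720 Y45.9928 F3452
G1 X97.1329 Y28.9894
G1 X88.3347 Y13.7411
G1 X71.3313 Y9.1802
G1 X56.0830 Y17.9784
G1 X51.5221 Y34.9818
G1 X60.3203 Y50.2301
G1 X77.3237 Y54.7910
M5
G0 X194.0260 Y132.2520
M3 S283
G1 X147.4738 Y114.3625 F3452
G1 X97.2076 Y85.8240
G1 X43.2276 Y46.6366
M5
G0 X47.3929 Y22.2060
M3 S734
G1 X44.2947 Y27.5722 F1033
G1 X38.0983 Y27.5722
G1 X35.0001 Y22.2060
G1 X38.0983 Y16.8398
G1 X44.2947 Y16.8398
G1 X47.3929 Y22.2060
M5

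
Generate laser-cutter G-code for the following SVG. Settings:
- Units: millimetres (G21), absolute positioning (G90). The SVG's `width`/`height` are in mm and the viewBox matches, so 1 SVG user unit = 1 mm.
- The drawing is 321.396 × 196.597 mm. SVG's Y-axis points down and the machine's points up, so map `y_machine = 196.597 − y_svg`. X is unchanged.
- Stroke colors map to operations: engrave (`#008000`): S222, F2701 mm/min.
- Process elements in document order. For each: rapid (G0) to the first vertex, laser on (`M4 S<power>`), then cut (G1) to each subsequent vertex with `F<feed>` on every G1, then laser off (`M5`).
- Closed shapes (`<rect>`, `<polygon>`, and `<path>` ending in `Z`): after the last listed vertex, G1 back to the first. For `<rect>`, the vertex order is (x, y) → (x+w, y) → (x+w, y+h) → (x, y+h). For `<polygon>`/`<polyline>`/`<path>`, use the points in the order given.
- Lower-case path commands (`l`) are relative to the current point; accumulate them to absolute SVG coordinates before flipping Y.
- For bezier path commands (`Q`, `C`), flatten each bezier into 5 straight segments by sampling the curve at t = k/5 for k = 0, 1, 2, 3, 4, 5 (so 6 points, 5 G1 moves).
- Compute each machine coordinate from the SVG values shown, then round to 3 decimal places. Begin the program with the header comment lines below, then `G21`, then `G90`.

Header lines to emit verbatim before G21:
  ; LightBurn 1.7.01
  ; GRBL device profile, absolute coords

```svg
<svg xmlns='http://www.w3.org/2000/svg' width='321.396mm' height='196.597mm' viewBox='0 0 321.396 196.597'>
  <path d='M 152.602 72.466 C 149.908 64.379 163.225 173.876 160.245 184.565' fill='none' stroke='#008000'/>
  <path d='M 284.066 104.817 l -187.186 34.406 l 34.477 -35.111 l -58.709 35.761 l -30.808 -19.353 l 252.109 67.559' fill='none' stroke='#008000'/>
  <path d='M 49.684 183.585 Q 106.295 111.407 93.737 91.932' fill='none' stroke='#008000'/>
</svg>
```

; LightBurn 1.7.01
; GRBL device profile, absolute coords
G21
G90
G0 X152.602 Y124.131
M4 S222
G1 X152.648 Y116.604 F2701
G1 X154.987 Y91.244 F2701
G1 X158.066 Y58.438 F2701
G1 X160.336 Y28.571 F2701
G1 X160.245 Y12.032 F2701
M5
G0 X284.066 Y91.780
M4 S222
G1 X96.880 Y57.374 F2701
G1 X131.357 Y92.485 F2701
G1 X72.648 Y56.724 F2701
G1 X41.840 Y76.077 F2701
G1 X293.949 Y8.518 F2701
M5
G0 X49.684 Y13.012
M4 S222
G1 X69.562 Y39.775 F2701
G1 X83.906 Y62.322 F2701
G1 X92.716 Y80.653 F2701
G1 X95.993 Y94.767 F2701
G1 X93.737 Y104.665 F2701
M5

viewBox `0 0 321.396 196.597` with mm width/height → 1 unit = 1 mm. Flip: y_m = 196.597 − y_svg.

**Shape 1** — `<path>` cubic bezier, stroke `#008000` → engrave (S222, F2701). Control points (SVG): P0=(152.602,72.466), P1=(149.908,64.379), P2=(163.225,173.876), P3=(160.245,184.565); sampled at t=k/5. Machine vertices: (152.602,124.131) → (152.648,116.604) → (154.987,91.244) → (158.066,58.438) → (160.336,28.571) → (160.245,12.032). Open path.

**Shape 2** — `<path>` open polyline, stroke `#008000` → engrave (S222, F2701). Machine vertices: (284.066,91.780) → (96.880,57.374) → (131.357,92.485) → (72.648,56.724) → (41.840,76.077) → (293.949,8.518). Open path.

**Shape 3** — `<path>` quadratic bezier, stroke `#008000` → engrave (S222, F2701). Control points (SVG): P0=(49.684,183.585), P1=(106.295,111.407), P2=(93.737,91.932); sampled at t=k/5. Machine vertices: (49.684,13.012) → (69.562,39.775) → (83.906,62.322) → (92.716,80.653) → (95.993,94.767) → (93.737,104.665). Open path.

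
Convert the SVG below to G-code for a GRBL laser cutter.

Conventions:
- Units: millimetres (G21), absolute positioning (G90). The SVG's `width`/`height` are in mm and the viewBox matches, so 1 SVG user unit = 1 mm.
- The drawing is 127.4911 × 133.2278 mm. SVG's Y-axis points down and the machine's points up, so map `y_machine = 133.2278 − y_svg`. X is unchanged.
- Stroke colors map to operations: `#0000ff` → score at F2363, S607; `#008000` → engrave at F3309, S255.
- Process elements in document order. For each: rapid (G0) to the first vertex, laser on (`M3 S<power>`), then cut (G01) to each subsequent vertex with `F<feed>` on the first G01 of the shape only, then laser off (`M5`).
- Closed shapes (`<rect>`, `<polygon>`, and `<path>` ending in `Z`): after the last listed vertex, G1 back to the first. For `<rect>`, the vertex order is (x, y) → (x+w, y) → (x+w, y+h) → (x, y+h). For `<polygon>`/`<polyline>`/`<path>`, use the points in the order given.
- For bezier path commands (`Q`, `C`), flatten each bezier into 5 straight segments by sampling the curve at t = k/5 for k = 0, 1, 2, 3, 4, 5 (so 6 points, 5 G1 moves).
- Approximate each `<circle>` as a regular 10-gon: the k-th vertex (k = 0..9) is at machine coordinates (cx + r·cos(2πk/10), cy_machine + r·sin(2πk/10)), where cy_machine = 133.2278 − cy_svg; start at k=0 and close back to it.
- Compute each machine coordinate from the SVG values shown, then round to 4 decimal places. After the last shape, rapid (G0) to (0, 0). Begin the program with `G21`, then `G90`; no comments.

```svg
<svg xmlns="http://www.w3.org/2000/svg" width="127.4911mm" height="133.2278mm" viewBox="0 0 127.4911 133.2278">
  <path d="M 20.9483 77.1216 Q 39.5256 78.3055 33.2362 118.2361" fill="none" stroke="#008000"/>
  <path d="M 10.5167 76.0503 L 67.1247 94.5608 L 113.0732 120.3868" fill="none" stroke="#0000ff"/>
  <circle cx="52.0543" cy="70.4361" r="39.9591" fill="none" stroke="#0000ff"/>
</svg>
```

G21
G90
G0 X20.9483 Y56.1062
M3 S255
G01 X27.3846 Y54.0828 F3309
G01 X31.8315 Y48.9596
G01 X34.2890 Y40.7367
G01 X34.7573 Y29.4141
G01 X33.2362 Y14.9917
M5
G0 X10.5167 Y57.1775
M3 S607
G01 X67.1247 Y38.6670 F2363
G01 X113.0732 Y12.8410
M5
G0 X92.0134 Y62.7917
M3 S607
G01 X84.3819 Y86.2791 F2363
G01 X64.4023 Y100.7951
G01 X39.7063 Y100.7951
G01 X19.7267 Y86.2791
G01 X12.0952 Y62.7917
G01 X19.7267 Y39.3043
G01 X39.7063 Y24.7883
G01 X64.4023 Y24.7883
G01 X84.3819 Y39.3043
G01 X92.0134 Y62.7917
M5
G0 X0.0000 Y0.0000

1 u = 1 mm; y_m = 133.2278 − y.

[1] `<path>` quadratic bezier, #008000→engrave S255 F3309: (20.9483,56.1062) → (27.3846,54.0828) → (31.8315,48.9596) → (34.2890,40.7367) → (34.7573,29.4141) → (33.2362,14.9917)

[2] `<path>` open polyline, #0000ff→score S607 F2363: (10.5167,57.1775) → (67.1247,38.6670) → (113.0732,12.8410)

[3] `<circle>` circle, #0000ff→score S607 F2363: (92.0134,62.7917) → (84.3819,86.2791) → (64.4023,100.7951) → (39.7063,100.7951) → (19.7267,86.2791) → (12.0952,62.7917) → (19.7267,39.3043) → (39.7063,24.7883) → (64.4023,24.7883) → (84.3819,39.3043) → (92.0134,62.7917) (closed)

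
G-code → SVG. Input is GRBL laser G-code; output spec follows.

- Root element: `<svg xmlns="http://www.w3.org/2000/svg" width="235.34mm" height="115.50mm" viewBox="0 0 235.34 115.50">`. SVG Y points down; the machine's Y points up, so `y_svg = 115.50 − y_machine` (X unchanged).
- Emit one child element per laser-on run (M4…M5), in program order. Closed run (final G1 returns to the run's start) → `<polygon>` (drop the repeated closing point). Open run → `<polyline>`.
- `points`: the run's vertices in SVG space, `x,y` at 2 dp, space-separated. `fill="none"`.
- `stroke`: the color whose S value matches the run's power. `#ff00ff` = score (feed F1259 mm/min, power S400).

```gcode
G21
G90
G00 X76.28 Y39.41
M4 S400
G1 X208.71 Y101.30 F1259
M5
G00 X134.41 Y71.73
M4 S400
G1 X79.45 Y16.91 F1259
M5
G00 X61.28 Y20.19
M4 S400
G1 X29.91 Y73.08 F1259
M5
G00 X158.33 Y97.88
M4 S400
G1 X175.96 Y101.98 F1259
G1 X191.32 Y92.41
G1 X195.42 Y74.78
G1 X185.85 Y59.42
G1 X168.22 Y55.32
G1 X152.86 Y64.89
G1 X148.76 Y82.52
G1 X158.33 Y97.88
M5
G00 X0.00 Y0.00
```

Machine Y-up, SVG Y-down with viewBox height 115.50, so y_svg = 115.50 − y_machine; X carries over. Every run uses S400, so all elements get stroke `#ff00ff` (score).

Run 1: The run is open, so emit a `<polyline>` with points (Y-flipped): 76.28,76.09 208.71,14.20.

Run 2: The run is open, so emit a `<polyline>` with points (Y-flipped): 134.41,43.77 79.45,98.59.

Run 3: The run is open, so emit a `<polyline>` with points (Y-flipped): 61.28,95.31 29.91,42.42.

Run 4: The run returns to its start, so emit a `<polygon>` with points (Y-flipped): 158.33,17.62 175.96,13.52 191.32,23.09 195.42,40.72 185.85,56.08 168.22,60.18 152.86,50.61 148.76,32.98.

<svg xmlns="http://www.w3.org/2000/svg" width="235.34mm" height="115.50mm" viewBox="0 0 235.34 115.50">
  <polyline points="76.28,76.09 208.71,14.20" fill="none" stroke="#ff00ff"/>
  <polyline points="134.41,43.77 79.45,98.59" fill="none" stroke="#ff00ff"/>
  <polyline points="61.28,95.31 29.91,42.42" fill="none" stroke="#ff00ff"/>
  <polygon points="158.33,17.62 175.96,13.52 191.32,23.09 195.42,40.72 185.85,56.08 168.22,60.18 152.86,50.61 148.76,32.98" fill="none" stroke="#ff00ff"/>
</svg>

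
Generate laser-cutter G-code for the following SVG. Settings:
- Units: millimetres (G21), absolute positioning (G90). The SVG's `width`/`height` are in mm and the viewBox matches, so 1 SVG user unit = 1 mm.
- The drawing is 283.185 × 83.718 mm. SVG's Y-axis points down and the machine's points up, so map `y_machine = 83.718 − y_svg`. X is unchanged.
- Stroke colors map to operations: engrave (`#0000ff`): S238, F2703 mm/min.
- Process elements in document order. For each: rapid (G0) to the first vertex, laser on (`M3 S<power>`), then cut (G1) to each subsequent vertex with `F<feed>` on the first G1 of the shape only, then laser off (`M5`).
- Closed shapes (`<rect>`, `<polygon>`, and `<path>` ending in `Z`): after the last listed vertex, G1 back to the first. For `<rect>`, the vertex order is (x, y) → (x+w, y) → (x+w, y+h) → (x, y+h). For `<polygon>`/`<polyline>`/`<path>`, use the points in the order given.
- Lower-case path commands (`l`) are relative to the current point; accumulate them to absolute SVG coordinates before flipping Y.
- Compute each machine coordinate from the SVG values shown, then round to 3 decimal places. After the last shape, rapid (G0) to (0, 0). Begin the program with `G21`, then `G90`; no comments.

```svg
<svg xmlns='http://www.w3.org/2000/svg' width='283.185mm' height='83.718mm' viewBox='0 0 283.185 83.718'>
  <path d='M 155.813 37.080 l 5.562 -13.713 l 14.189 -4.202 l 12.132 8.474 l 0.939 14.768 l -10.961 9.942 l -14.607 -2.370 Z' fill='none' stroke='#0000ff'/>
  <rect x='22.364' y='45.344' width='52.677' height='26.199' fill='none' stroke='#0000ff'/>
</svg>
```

viewBox `0 0 283.185 83.718` with mm width/height → 1 unit = 1 mm. Flip: y_m = 83.718 − y_svg.

**Shape 1** — `<path>` regular polygon, stroke `#0000ff` → engrave (S238, F2703). Machine vertices: (155.813,46.638) → (161.375,60.351) → (175.564,64.553) → (187.696,56.079) → (188.635,41.311) → (177.674,31.369) → (163.067,33.739) → (155.813,46.638). Closed: final G1 returns to the first vertex.

**Shape 2** — `<rect>` rectangle, stroke `#0000ff` → engrave (S238, F2703). Machine vertices: (22.364,38.374) → (75.041,38.374) → (75.041,12.175) → (22.364,12.175) → (22.364,38.374). Closed: final G1 returns to the first vertex.

G21
G90
G0 X155.813 Y46.638
M3 S238
G1 X161.375 Y60.351 F2703
G1 X175.564 Y64.553
G1 X187.696 Y56.079
G1 X188.635 Y41.311
G1 X177.674 Y31.369
G1 X163.067 Y33.739
G1 X155.813 Y46.638
M5
G0 X22.364 Y38.374
M3 S238
G1 X75.041 Y38.374 F2703
G1 X75.041 Y12.175
G1 X22.364 Y12.175
G1 X22.364 Y38.374
M5
G0 X0.000 Y0.000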